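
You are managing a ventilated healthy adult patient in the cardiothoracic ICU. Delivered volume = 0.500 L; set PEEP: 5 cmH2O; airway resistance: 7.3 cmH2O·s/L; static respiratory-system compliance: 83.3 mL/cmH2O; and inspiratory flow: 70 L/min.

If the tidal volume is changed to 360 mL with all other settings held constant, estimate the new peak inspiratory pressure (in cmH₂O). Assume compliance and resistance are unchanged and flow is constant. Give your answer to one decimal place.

17.8

Flow: 70 L/min ÷ 60 = 1.1667 L/s.
PIP = Vt/C + R·V̇ + PEEP (constant-flow equation of motion).
Only the elastic term changes: ΔPIP = ΔVt / C = (360 − 500) / 83.3 = -1.681 cmH2O.
Original PIP = 500/83.3 + 7.3×1.1667 + 5 = 19.519 cmH2O; new PIP = 19.519 + (-1.681) = 17.838 cmH2O.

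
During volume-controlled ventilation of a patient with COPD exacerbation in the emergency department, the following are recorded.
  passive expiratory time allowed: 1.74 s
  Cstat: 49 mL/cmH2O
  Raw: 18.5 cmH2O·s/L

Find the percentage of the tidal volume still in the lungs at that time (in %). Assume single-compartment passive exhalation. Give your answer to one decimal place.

14.7

τ = R × C = 18.5 × 49 mL/cmH2O = 18.5 × 0.049 L/cmH2O = 0.9065 s.
Passive exhalation: V(t)/V₀ = e^(−t/τ) = e^(−1.74/0.9065) = 0.1467.
Fraction remaining = 0.1467 → 14.67%.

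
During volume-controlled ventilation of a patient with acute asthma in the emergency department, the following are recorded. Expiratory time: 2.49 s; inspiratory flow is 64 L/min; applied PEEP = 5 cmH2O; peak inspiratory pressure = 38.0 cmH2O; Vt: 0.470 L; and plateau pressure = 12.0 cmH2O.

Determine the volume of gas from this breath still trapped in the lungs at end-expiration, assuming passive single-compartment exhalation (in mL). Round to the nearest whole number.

103

Flow: 64 L/min ÷ 60 = 1.0667 L/s.
R = (PIP − Pplat)/V̇ = (38.0 − 12.0) / 1.0667 = 26.0/1.0667 = 24.374 cmH2O·s/L.
C = Vt/(Pplat − PEEP) = 470.0 / (12.0 − 5) = 470.0/7.0 = 67.143 mL/cmH2O.
τ = R × C = 24.374 × 0.06714 L/cmH2O = 1.636 s.
Fraction remaining = e^(−Te/τ) = e^(−2.49/1.636) = 0.2183.
Trapped volume = 470.0 × 0.2183 = 102.6 mL.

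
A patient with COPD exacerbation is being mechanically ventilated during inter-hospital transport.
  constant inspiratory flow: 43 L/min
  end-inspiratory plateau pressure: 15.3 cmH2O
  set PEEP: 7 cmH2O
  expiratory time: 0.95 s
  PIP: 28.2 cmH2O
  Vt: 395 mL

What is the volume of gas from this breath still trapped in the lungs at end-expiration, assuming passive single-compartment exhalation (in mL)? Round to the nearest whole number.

130

Flow: 43 L/min ÷ 60 = 0.7167 L/s.
R = (PIP − Pplat)/V̇ = (28.2 − 15.3) / 0.7167 = 12.9/0.7167 = 17.999 cmH2O·s/L.
C = Vt/(Pplat − PEEP) = 395.0 / (15.3 − 7) = 395.0/8.3 = 47.59 mL/cmH2O.
τ = R × C = 17.999 × 0.04759 L/cmH2O = 0.8566 s.
Fraction remaining = e^(−Te/τ) = e^(−0.95/0.8566) = 0.3299.
Trapped volume = 395.0 × 0.3299 = 130.31 mL.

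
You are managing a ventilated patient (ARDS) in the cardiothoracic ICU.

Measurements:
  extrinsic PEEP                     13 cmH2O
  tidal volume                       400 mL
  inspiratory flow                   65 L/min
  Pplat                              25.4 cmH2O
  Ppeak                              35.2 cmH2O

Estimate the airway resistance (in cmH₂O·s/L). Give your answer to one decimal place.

Flow: 65 L/min ÷ 60 = 1.0833 L/s.
Raw = (PIP − Pplat) / flow = (35.2 − 25.4) / 1.0833 = 9.8 / 1.0833 = 9.046 cmH2O·s/L.

9.0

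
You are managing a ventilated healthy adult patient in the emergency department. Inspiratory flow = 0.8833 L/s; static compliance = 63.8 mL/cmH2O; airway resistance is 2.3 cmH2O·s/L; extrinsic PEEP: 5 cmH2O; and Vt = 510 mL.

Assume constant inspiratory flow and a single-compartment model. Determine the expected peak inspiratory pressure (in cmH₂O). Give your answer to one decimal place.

15.0

Equation of motion (constant flow): PIP = Vt/C + R·V̇ + PEEP.
PIP = 510/63.8 + 2.3×0.8833 + 5 = 7.994 + 2.032 + 5 = 15.026 cmH2O.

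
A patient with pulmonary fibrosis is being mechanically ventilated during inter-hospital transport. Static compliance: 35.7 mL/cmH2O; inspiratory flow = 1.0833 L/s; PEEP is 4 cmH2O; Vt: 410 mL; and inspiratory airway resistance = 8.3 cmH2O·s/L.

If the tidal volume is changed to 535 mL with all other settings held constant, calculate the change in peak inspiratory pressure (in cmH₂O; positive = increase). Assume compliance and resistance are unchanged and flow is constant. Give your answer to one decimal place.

PIP = Vt/C + R·V̇ + PEEP (constant-flow equation of motion).
Only the elastic term changes: ΔPIP = ΔVt / C = (535 − 410) / 35.7 = 3.501 cmH2O.

3.5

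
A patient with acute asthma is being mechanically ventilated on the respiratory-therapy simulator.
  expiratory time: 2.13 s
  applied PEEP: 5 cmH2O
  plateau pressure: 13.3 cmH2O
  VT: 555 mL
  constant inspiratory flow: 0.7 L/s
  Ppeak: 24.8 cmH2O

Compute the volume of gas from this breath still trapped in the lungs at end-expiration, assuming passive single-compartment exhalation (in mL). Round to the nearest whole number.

80

R = (PIP − Pplat)/V̇ = (24.8 − 13.3) / 0.7 = 11.5/0.7 = 16.429 cmH2O·s/L.
C = Vt/(Pplat − PEEP) = 555.0 / (13.3 − 5) = 555.0/8.3 = 66.867 mL/cmH2O.
τ = R × C = 16.429 × 0.06687 L/cmH2O = 1.099 s.
Fraction remaining = e^(−Te/τ) = e^(−2.13/1.099) = 0.144.
Trapped volume = 555.0 × 0.144 = 79.92 mL.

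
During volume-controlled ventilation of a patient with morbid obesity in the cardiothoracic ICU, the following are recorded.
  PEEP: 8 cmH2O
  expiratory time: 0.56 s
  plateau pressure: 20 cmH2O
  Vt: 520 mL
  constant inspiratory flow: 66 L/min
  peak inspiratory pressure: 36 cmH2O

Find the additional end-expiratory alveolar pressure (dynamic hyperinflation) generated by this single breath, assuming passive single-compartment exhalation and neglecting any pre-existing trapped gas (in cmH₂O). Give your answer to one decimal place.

Flow: 66 L/min ÷ 60 = 1.1 L/s.
R = (PIP − Pplat)/V̇ = (36 − 20) / 1.1 = 16.0/1.1 = 14.545 cmH2O·s/L.
C = Vt/(Pplat − PEEP) = 520.0 / (20 − 8) = 520.0/12.0 = 43.333 mL/cmH2O.
τ = R × C = 14.545 × 0.04333 L/cmH2O = 0.6302 s.
Fraction remaining = e^(−Te/τ) = e^(−0.56/0.6302) = 0.4112; trapped volume = 520.0 × 0.4112 = 213.82 mL.
Additional alveolar pressure from trapping ≈ V_trapped / C = 213.82 / 43.333 = 4.934 cmH2O.

4.9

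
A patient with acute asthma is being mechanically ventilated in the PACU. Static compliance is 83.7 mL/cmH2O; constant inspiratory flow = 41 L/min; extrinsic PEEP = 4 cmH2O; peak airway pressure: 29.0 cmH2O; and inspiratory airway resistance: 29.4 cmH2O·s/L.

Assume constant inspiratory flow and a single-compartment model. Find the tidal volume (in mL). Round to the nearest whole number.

Flow: 41 L/min ÷ 60 = 0.6833 L/s.
Equation of motion (constant flow): PIP = Vt/C + R·V̇ + PEEP.
Vt/C = PIP − R·V̇ − PEEP = 29.0 − 20.089 − 4 = 4.911 cmH2O.
Vt = C × 4.911 = 83.7 × 4.911 = 411.05 mL.

411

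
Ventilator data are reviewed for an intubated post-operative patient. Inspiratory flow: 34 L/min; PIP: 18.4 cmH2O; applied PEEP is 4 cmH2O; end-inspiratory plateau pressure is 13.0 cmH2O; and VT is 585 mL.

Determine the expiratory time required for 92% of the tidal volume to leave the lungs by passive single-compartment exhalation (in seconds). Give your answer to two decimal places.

1.56

Flow: 34 L/min ÷ 60 = 0.5667 L/s.
R = (PIP − Pplat)/V̇ = (18.4 − 13.0) / 0.5667 = 5.4/0.5667 = 9.529 cmH2O·s/L.
C = Vt/(Pplat − PEEP) = 585.0 / (13.0 − 4) = 585.0/9.0 = 65.0 mL/cmH2O.
τ = R × C = 9.529 × 0.065 L/cmH2O = 0.6194 s.
t = −τ·ln(1 − 0.92) = −0.6194·ln(0.08) = 1.564 s.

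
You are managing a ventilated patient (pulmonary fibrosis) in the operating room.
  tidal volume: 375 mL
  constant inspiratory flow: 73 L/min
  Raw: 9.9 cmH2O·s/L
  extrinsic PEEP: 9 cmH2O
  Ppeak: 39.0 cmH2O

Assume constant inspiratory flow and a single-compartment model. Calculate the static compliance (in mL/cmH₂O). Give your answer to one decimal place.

Flow: 73 L/min ÷ 60 = 1.2167 L/s.
Equation of motion (constant flow): PIP = Vt/C + R·V̇ + PEEP.
Vt/C = PIP − R·V̇ − PEEP = 39.0 − 9.9×1.2167 − 9 = 39.0 − 12.045 − 9 = 17.955 cmH2O.
C = Vt / 17.955 = 375 / 17.955 = 20.886 mL/cmH2O.

20.9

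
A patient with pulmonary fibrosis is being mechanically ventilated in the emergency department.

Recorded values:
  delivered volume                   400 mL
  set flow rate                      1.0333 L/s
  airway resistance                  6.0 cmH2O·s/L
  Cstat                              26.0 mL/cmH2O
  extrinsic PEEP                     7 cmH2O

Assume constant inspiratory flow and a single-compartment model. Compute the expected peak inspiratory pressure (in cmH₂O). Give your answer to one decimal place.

Equation of motion (constant flow): PIP = Vt/C + R·V̇ + PEEP.
PIP = 400/26.0 + 6.0×1.0333 + 7 = 15.385 + 6.2 + 7 = 28.585 cmH2O.

28.6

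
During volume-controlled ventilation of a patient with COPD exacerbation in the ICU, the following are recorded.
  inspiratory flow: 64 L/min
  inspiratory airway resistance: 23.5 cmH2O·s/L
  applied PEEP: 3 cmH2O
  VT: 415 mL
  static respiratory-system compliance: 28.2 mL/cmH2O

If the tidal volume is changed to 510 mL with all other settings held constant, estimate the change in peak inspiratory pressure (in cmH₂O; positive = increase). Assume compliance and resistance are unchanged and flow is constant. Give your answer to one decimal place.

3.4

PIP = Vt/C + R·V̇ + PEEP (constant-flow equation of motion).
Only the elastic term changes: ΔPIP = ΔVt / C = (510 − 415) / 28.2 = 3.369 cmH2O.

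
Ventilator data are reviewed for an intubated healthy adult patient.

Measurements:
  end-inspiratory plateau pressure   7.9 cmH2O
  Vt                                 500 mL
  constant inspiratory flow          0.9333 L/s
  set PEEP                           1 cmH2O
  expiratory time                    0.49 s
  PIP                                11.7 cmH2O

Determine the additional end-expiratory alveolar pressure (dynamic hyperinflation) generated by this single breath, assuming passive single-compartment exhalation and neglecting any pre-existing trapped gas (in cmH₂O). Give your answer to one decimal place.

1.3

R = (PIP − Pplat)/V̇ = (11.7 − 7.9) / 0.9333 = 3.8/0.9333 = 4.072 cmH2O·s/L.
C = Vt/(Pplat − PEEP) = 500.0 / (7.9 − 1) = 500.0/6.9 = 72.464 mL/cmH2O.
τ = R × C = 4.072 × 0.07246 L/cmH2O = 0.2951 s.
Fraction remaining = e^(−Te/τ) = e^(−0.49/0.2951) = 0.1901; trapped volume = 500.0 × 0.1901 = 95.05 mL.
Additional alveolar pressure from trapping ≈ V_trapped / C = 95.05 / 72.464 = 1.312 cmH2O.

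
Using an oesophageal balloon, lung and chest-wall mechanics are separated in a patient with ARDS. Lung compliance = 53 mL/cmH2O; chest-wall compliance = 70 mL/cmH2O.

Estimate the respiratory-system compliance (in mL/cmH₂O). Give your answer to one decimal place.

Lung and chest wall are elastances in series: 1/Crs = 1/CL + 1/Ccw.
1/Crs = 1/53 + 1/70 = 0.03315.
Crs = 30.166 mL/cmH2O.

30.2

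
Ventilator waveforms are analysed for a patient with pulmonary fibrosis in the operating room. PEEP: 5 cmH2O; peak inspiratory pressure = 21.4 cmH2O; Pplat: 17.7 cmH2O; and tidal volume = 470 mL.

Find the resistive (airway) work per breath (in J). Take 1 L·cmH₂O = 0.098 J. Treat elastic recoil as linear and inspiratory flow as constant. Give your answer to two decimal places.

0.17

With constant inspiratory flow the resistive pressure is constant at PIP − Pplat = 21.4 − 17.7 = 3.7 cmH2O, so resistive work = 3.7 × 0.470 = 1.739 L·cmH2O.
× 0.098 J/(L·cmH2O) → 0.1704 J.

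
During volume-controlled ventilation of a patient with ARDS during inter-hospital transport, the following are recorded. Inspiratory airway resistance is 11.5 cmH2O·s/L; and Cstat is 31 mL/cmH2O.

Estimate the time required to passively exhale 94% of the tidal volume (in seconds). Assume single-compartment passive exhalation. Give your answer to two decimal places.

1.00

τ = R × C = 11.5 × 31 mL/cmH2O = 11.5 × 0.031 L/cmH2O = 0.3565 s.
Exhaled fraction f = 1 − e^(−t/τ) → t = −τ·ln(1 − f) = −0.3565·ln(0.06) = 1.003 s.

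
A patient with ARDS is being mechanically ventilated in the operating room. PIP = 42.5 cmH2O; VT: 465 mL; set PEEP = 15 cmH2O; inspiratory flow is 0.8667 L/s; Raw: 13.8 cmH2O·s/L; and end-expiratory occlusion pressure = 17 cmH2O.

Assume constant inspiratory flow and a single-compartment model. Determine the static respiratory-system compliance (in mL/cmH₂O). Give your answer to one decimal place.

34.3

Total PEEP = 17 cmH2O (set 15 + intrinsic 2); this is the baseline alveolar pressure.
Equation of motion (constant flow): PIP = Vt/C + R·V̇ + PEEP.
Vt/C = PIP − R·V̇ − PEEP = 42.5 − 13.8×0.8667 − 17 = 42.5 − 11.96 − 17 = 13.54 cmH2O.
C = Vt / 13.54 = 465 / 13.54 = 34.343 mL/cmH2O.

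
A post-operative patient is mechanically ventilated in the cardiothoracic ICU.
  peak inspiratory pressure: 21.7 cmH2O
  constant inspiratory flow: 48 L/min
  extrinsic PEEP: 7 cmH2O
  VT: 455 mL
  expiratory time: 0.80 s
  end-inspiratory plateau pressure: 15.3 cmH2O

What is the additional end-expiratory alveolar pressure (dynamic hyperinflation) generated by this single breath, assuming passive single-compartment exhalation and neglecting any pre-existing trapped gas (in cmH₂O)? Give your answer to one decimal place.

Flow: 48 L/min ÷ 60 = 0.8 L/s.
R = (PIP − Pplat)/V̇ = (21.7 − 15.3) / 0.8 = 6.4/0.8 = 8.0 cmH2O·s/L.
C = Vt/(Pplat − PEEP) = 455.0 / (15.3 − 7) = 455.0/8.3 = 54.819 mL/cmH2O.
τ = R × C = 8.0 × 0.05482 L/cmH2O = 0.4386 s.
Fraction remaining = e^(−Te/τ) = e^(−0.80/0.4386) = 0.1614; trapped volume = 455.0 × 0.1614 = 73.437 mL.
Additional alveolar pressure from trapping ≈ V_trapped / C = 73.437 / 54.819 = 1.34 cmH2O.

1.3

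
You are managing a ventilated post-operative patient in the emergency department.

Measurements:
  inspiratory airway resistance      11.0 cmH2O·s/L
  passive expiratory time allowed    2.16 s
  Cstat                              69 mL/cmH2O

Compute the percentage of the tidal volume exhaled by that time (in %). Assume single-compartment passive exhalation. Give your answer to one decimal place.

94.2

τ = R × C = 11.0 × 69 mL/cmH2O = 11.0 × 0.069 L/cmH2O = 0.759 s.
Passive exhalation: V(t)/V₀ = e^(−t/τ) = e^(−2.16/0.759) = 0.05808.
Fraction exhaled = 1 − 0.05808 = 0.9419 → 94.19%.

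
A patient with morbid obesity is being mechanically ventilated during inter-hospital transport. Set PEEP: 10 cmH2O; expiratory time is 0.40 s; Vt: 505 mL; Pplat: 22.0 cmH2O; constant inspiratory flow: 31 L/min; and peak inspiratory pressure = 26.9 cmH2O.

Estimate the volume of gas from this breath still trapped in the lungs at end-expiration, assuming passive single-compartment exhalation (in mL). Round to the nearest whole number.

185

Flow: 31 L/min ÷ 60 = 0.5167 L/s.
R = (PIP − Pplat)/V̇ = (26.9 − 22.0) / 0.5167 = 4.9/0.5167 = 9.483 cmH2O·s/L.
C = Vt/(Pplat − PEEP) = 505.0 / (22.0 − 10) = 505.0/12.0 = 42.083 mL/cmH2O.
τ = R × C = 9.483 × 0.04208 L/cmH2O = 0.399 s.
Fraction remaining = e^(−Te/τ) = e^(−0.40/0.399) = 0.367.
Trapped volume = 505.0 × 0.367 = 185.34 mL.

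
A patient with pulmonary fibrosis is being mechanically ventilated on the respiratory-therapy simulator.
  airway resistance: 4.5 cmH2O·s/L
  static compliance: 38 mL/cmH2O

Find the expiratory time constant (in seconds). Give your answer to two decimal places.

0.17

τ = R × C = 4.5 × 38 mL/cmH2O = 4.5 × 0.038 L/cmH2O = 0.171 s.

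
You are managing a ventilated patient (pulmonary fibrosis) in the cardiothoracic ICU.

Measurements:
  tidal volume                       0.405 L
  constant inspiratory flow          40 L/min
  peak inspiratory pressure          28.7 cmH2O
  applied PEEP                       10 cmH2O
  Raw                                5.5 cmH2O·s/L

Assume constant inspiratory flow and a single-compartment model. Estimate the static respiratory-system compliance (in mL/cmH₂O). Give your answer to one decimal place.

26.9

Flow: 40 L/min ÷ 60 = 0.6667 L/s.
Equation of motion (constant flow): PIP = Vt/C + R·V̇ + PEEP.
Vt/C = PIP − R·V̇ − PEEP = 28.7 − 5.5×0.6667 − 10 = 28.7 − 3.667 − 10 = 15.033 cmH2O.
C = Vt / 15.033 = 405 / 15.033 = 26.941 mL/cmH2O.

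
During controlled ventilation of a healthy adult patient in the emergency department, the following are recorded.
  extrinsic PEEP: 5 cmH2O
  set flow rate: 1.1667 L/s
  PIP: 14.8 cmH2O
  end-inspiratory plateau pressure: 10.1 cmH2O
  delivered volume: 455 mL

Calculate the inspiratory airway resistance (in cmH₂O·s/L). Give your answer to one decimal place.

Raw = (PIP − Pplat) / flow = (14.8 − 10.1) / 1.1667 = 4.7 / 1.1667 = 4.028 cmH2O·s/L.

4.0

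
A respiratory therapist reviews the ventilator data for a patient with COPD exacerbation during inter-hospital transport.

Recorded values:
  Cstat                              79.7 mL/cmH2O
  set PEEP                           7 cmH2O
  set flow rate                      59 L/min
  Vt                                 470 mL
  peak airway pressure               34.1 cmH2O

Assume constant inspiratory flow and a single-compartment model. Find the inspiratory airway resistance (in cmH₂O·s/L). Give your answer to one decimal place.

21.6

Flow: 59 L/min ÷ 60 = 0.9833 L/s.
Equation of motion (constant flow): PIP = Vt/C + R·V̇ + PEEP.
R·V̇ = PIP − Vt/C − PEEP = 34.1 − 470/79.7 − 7 = 34.1 − 5.897 − 7 = 21.203 cmH2O.
R = 21.203 / 0.9833 = 21.563 cmH2O·s/L.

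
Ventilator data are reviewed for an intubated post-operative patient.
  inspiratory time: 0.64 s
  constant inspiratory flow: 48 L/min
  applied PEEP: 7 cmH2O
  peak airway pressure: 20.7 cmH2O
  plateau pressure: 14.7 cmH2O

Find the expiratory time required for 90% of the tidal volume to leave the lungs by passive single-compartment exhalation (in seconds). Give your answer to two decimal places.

Flow: 48 L/min ÷ 60 = 0.8 L/s.
Vt = flow × Ti = 0.8 L/s × 0.64 s × 1000 mL/L = 512.0 mL.
R = (PIP − Pplat)/V̇ = (20.7 − 14.7) / 0.8 = 6.0/0.8 = 7.5 cmH2O·s/L.
C = Vt/(Pplat − PEEP) = 512.0 / (14.7 − 7) = 512.0/7.7 = 66.494 mL/cmH2O.
τ = R × C = 7.5 × 0.06649 L/cmH2O = 0.4987 s.
t = −τ·ln(1 − 0.90) = −0.4987·ln(0.1) = 1.148 s.

1.15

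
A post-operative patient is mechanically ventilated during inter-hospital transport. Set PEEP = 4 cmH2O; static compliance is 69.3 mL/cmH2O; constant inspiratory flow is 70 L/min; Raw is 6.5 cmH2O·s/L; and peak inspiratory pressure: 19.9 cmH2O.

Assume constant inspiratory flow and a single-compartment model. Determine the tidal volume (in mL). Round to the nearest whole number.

Flow: 70 L/min ÷ 60 = 1.1667 L/s.
Equation of motion (constant flow): PIP = Vt/C + R·V̇ + PEEP.
Vt/C = PIP − R·V̇ − PEEP = 19.9 − 7.584 − 4 = 8.316 cmH2O.
Vt = C × 8.316 = 69.3 × 8.316 = 576.3 mL.

576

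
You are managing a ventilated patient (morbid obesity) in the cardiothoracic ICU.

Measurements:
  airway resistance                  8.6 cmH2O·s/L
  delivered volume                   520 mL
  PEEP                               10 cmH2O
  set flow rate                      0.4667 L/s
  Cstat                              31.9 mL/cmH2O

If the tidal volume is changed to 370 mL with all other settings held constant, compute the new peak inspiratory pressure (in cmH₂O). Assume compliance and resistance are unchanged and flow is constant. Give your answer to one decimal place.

PIP = Vt/C + R·V̇ + PEEP (constant-flow equation of motion).
Only the elastic term changes: ΔPIP = ΔVt / C = (370 − 520) / 31.9 = -4.702 cmH2O.
Original PIP = 520/31.9 + 8.6×0.4667 + 10 = 30.315 cmH2O; new PIP = 30.315 + (-4.702) = 25.613 cmH2O.

25.6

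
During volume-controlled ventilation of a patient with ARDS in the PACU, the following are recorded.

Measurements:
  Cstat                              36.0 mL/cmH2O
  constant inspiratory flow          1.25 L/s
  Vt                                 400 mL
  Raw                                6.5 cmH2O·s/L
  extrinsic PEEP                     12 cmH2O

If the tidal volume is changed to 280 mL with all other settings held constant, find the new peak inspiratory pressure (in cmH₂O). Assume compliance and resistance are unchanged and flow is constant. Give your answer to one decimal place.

27.9

PIP = Vt/C + R·V̇ + PEEP (constant-flow equation of motion).
Only the elastic term changes: ΔPIP = ΔVt / C = (280 − 400) / 36.0 = -3.333 cmH2O.
Original PIP = 400/36.0 + 6.5×1.25 + 12 = 31.236 cmH2O; new PIP = 31.236 + (-3.333) = 27.903 cmH2O.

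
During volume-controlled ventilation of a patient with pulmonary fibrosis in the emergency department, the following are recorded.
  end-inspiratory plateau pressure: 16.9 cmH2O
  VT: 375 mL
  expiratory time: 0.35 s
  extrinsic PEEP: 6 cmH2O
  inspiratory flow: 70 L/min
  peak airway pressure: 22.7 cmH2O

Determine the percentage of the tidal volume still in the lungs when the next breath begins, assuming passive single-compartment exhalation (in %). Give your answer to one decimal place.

12.9

Flow: 70 L/min ÷ 60 = 1.1667 L/s.
R = (PIP − Pplat)/V̇ = (22.7 − 16.9) / 1.1667 = 5.8/1.1667 = 4.971 cmH2O·s/L.
C = Vt/(Pplat − PEEP) = 375.0 / (16.9 − 6) = 375.0/10.9 = 34.404 mL/cmH2O.
τ = R × C = 4.971 × 0.0344 L/cmH2O = 0.171 s.
Fraction remaining at end-expiration = e^(−Te/τ) = e^(−0.35/0.171) = 0.1291 → 12.91%.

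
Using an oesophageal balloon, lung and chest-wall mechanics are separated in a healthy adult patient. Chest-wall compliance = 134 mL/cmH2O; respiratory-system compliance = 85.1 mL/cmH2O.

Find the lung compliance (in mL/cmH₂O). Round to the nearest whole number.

233

1/CL = 1/Crs − 1/Ccw.
1/CL = 1/85.1 − 1/134 = 0.004288.
CL = 233.21 mL/cmH2O.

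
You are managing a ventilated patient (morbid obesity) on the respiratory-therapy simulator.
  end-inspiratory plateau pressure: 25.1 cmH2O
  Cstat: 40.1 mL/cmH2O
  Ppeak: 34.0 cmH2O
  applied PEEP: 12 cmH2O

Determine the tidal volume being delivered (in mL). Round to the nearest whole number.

Vt = Cstat × (Pplat − PEEP) = 40.1 × (25.1 − 12) = 40.1 × 13.1 = 525.31 mL.

525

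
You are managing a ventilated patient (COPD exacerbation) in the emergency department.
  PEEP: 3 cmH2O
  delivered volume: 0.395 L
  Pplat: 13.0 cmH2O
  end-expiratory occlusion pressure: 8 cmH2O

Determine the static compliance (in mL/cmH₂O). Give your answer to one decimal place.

79.0

End-expiratory occlusion gives total PEEP = 8 cmH2O (intrinsic PEEP = 8 − 3 = 5). Use total PEEP for the elastic gradient.
Cstat = Vt / (Pplat − PEEPtotal) = 395 / (13.0 − 8) = 395 / 5.0 = 79.0 mL/cmH2O.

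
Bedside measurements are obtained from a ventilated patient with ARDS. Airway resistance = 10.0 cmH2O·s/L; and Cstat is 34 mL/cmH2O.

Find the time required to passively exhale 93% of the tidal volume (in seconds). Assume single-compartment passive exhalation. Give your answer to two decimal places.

0.90

τ = R × C = 10.0 × 34 mL/cmH2O = 10.0 × 0.034 L/cmH2O = 0.34 s.
Exhaled fraction f = 1 − e^(−t/τ) → t = −τ·ln(1 − f) = −0.34·ln(0.07) = 0.9041 s.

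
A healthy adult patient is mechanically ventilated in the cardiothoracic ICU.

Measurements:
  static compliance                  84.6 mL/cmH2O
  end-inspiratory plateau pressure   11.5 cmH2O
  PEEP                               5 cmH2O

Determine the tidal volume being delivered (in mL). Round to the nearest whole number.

550

Vt = Cstat × (Pplat − PEEP) = 84.6 × (11.5 − 5) = 84.6 × 6.5 = 549.9 mL.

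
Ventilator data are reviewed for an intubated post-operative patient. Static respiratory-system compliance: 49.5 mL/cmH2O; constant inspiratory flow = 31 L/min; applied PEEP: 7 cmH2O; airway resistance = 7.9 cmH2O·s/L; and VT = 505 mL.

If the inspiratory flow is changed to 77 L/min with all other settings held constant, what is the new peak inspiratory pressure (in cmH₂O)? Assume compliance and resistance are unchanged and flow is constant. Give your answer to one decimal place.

27.3

Flow: 31 L/min ÷ 60 = 0.5167 L/s.
New flow: 77 L/min ÷ 60 = 1.2833 L/s.
PIP = Vt/C + R·V̇ + PEEP (constant-flow equation of motion).
Only the resistive term changes: ΔPIP = R × ΔV̇ = 7.9 × (1.2833 − 0.5167) = 7.9 × 0.7666 = 6.056 cmH2O.
Original PIP = 505/49.5 + 7.9×0.5167 + 7 = 21.284 cmH2O; new PIP = 21.284 + (6.056) = 27.34 cmH2O.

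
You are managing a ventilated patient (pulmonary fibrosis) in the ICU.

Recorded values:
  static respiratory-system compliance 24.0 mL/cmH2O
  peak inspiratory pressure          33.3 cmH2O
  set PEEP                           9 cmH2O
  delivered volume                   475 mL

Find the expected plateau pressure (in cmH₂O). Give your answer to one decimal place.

Pplat = PEEP + Vt / Cstat = 9 + 475 / 24.0 = 9 + 19.792 = 28.792 cmH2O.

28.8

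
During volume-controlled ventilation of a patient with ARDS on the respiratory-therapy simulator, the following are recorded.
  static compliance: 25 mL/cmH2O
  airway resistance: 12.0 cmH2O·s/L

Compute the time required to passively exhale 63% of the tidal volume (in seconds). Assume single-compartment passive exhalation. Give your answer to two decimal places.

0.30

τ = R × C = 12.0 × 25 mL/cmH2O = 12.0 × 0.025 L/cmH2O = 0.3 s.
Exhaled fraction f = 1 − e^(−t/τ) → t = −τ·ln(1 − f) = −0.3·ln(0.37) = 0.2983 s.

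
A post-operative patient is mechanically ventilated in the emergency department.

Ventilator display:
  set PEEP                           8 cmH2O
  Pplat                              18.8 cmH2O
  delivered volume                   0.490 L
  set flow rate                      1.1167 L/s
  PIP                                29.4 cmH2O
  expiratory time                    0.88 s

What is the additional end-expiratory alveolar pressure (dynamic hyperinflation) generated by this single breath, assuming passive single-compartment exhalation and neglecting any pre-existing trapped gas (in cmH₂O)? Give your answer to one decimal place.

1.4

R = (PIP − Pplat)/V̇ = (29.4 − 18.8) / 1.1167 = 10.6/1.1167 = 9.492 cmH2O·s/L.
C = Vt/(Pplat − PEEP) = 490.0 / (18.8 − 8) = 490.0/10.8 = 45.37 mL/cmH2O.
τ = R × C = 9.492 × 0.04537 L/cmH2O = 0.4307 s.
Fraction remaining = e^(−Te/τ) = e^(−0.88/0.4307) = 0.1296; trapped volume = 490.0 × 0.1296 = 63.504 mL.
Additional alveolar pressure from trapping ≈ V_trapped / C = 63.504 / 45.37 = 1.4 cmH2O.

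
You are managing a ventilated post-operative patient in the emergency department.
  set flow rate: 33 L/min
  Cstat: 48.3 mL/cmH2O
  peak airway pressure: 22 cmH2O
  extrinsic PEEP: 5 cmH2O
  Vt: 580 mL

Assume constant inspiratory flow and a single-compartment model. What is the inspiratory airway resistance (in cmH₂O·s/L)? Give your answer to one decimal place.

9.1

Flow: 33 L/min ÷ 60 = 0.55 L/s.
Equation of motion (constant flow): PIP = Vt/C + R·V̇ + PEEP.
R·V̇ = PIP − Vt/C − PEEP = 22 − 580/48.3 − 5 = 22 − 12.008 − 5 = 4.992 cmH2O.
R = 4.992 / 0.55 = 9.076 cmH2O·s/L.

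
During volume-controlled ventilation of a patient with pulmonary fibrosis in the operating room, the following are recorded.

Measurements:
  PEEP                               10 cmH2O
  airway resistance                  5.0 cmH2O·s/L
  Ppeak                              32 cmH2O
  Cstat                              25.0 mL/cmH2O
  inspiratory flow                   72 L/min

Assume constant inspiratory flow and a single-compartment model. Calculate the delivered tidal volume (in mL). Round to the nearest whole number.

400

Flow: 72 L/min ÷ 60 = 1.2 L/s.
Equation of motion (constant flow): PIP = Vt/C + R·V̇ + PEEP.
Vt/C = PIP − R·V̇ − PEEP = 32 − 6.0 − 10 = 16.0 cmH2O.
Vt = C × 16.0 = 25.0 × 16.0 = 400.0 mL.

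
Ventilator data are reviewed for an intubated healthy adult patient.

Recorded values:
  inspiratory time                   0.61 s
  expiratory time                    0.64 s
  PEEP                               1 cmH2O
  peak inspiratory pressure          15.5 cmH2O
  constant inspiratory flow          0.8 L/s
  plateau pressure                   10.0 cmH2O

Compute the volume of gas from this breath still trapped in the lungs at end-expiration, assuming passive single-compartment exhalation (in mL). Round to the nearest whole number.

88

Vt = flow × Ti = 0.8 L/s × 0.61 s × 1000 mL/L = 488.0 mL.
R = (PIP − Pplat)/V̇ = (15.5 − 10.0) / 0.8 = 5.5/0.8 = 6.875 cmH2O·s/L.
C = Vt/(Pplat − PEEP) = 488.0 / (10.0 − 1) = 488.0/9.0 = 54.222 mL/cmH2O.
τ = R × C = 6.875 × 0.05422 L/cmH2O = 0.3728 s.
Fraction remaining = e^(−Te/τ) = e^(−0.64/0.3728) = 0.1797.
Trapped volume = 488.0 × 0.1797 = 87.694 mL.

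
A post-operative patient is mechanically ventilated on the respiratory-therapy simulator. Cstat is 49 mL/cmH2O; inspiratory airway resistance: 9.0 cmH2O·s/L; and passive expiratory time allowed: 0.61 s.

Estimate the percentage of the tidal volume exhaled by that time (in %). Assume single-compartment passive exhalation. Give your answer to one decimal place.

τ = R × C = 9.0 × 49 mL/cmH2O = 9.0 × 0.049 L/cmH2O = 0.441 s.
Passive exhalation: V(t)/V₀ = e^(−t/τ) = e^(−0.61/0.441) = 0.2508.
Fraction exhaled = 1 − 0.2508 = 0.7492 → 74.92%.

74.9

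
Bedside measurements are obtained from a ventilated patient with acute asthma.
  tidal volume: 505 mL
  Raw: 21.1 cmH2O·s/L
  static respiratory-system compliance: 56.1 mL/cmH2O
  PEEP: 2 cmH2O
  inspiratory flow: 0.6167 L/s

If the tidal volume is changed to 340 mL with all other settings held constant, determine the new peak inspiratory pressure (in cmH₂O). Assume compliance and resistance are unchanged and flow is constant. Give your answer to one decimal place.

PIP = Vt/C + R·V̇ + PEEP (constant-flow equation of motion).
Only the elastic term changes: ΔPIP = ΔVt / C = (340 − 505) / 56.1 = -2.941 cmH2O.
Original PIP = 505/56.1 + 21.1×0.6167 + 2 = 24.014 cmH2O; new PIP = 24.014 + (-2.941) = 21.073 cmH2O.

21.1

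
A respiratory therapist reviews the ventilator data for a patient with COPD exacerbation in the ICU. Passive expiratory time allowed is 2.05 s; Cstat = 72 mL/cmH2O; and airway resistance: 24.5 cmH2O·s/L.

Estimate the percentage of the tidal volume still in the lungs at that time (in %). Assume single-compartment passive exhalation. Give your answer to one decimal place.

31.3

τ = R × C = 24.5 × 72 mL/cmH2O = 24.5 × 0.072 L/cmH2O = 1.764 s.
Passive exhalation: V(t)/V₀ = e^(−t/τ) = e^(−2.05/1.764) = 0.3128.
Fraction remaining = 0.3128 → 31.28%.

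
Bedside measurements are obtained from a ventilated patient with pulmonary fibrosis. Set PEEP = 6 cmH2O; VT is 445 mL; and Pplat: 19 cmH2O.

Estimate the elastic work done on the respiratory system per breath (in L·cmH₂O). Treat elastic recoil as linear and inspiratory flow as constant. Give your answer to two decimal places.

Elastic work ≈ ½ × (Pplat − PEEP) × Vt = 0.5 × (19 − 6) × 0.445 L = 0.5 × 13.0 × 0.445 = 2.893 L·cmH2O.

2.89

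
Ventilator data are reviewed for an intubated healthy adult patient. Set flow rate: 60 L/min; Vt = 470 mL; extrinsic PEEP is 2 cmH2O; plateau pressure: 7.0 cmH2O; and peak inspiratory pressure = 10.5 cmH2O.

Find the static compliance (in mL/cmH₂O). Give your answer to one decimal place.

Cstat = Vt / (Pplat − PEEP) = 470 / (7.0 − 2) = 470 / 5.0 = 94.0 mL/cmH2O.

94.0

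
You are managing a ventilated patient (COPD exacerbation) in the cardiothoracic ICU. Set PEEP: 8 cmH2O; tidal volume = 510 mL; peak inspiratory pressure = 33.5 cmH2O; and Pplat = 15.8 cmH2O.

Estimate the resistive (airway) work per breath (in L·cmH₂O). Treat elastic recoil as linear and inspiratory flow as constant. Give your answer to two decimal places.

9.03

With constant inspiratory flow the resistive pressure is constant at PIP − Pplat = 33.5 − 15.8 = 17.7 cmH2O, so resistive work = 17.7 × 0.510 = 9.027 L·cmH2O.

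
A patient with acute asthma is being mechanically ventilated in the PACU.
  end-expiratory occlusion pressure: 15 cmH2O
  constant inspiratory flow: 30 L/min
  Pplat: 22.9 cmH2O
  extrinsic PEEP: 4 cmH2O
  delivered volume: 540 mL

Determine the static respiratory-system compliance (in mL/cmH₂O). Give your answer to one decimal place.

68.4

End-expiratory occlusion gives total PEEP = 15 cmH2O (intrinsic PEEP = 15 − 4 = 11). Use total PEEP for the elastic gradient.
Cstat = Vt / (Pplat − PEEPtotal) = 540 / (22.9 − 15) = 540 / 7.9 = 68.354 mL/cmH2O.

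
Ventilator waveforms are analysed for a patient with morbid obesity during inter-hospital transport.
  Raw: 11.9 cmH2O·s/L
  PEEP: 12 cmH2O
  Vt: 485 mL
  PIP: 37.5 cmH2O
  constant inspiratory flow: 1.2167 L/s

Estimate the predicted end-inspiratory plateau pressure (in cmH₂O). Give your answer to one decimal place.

Pplat = PIP − Raw × flow = 37.5 − 11.9 × 1.2167 = 37.5 − 14.479 = 23.021 cmH2O.

23.0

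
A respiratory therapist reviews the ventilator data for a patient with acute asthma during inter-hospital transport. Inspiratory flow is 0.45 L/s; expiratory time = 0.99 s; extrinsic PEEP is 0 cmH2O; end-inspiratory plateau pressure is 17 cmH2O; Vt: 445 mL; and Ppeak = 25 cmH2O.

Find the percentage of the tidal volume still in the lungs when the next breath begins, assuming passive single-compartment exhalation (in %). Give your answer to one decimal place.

R = (PIP − Pplat)/V̇ = (25 − 17) / 0.45 = 8.0/0.45 = 17.778 cmH2O·s/L.
C = Vt/(Pplat − PEEP) = 445.0 / (17 − 0) = 445.0/17.0 = 26.176 mL/cmH2O.
τ = R × C = 17.778 × 0.02618 L/cmH2O = 0.4654 s.
Fraction remaining at end-expiration = e^(−Te/τ) = e^(−0.99/0.4654) = 0.1192 → 11.92%.

11.9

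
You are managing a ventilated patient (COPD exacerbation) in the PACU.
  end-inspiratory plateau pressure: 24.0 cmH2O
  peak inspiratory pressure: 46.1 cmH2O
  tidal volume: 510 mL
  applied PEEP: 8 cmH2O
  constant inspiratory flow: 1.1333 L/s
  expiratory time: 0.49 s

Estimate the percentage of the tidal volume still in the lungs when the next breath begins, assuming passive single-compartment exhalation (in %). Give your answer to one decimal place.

45.5

R = (PIP − Pplat)/V̇ = (46.1 − 24.0) / 1.1333 = 22.1/1.1333 = 19.501 cmH2O·s/L.
C = Vt/(Pplat − PEEP) = 510.0 / (24.0 − 8) = 510.0/16.0 = 31.875 mL/cmH2O.
τ = R × C = 19.501 × 0.03188 L/cmH2O = 0.6217 s.
Fraction remaining at end-expiration = e^(−Te/τ) = e^(−0.49/0.6217) = 0.4547 → 45.47%.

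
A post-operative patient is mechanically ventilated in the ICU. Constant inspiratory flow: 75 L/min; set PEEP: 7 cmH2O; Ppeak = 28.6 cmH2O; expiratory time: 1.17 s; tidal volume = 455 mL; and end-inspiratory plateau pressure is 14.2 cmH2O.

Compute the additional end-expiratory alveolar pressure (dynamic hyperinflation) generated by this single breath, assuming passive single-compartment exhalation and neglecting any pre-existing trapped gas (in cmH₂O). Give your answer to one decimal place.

1.4

Flow: 75 L/min ÷ 60 = 1.25 L/s.
R = (PIP − Pplat)/V̇ = (28.6 − 14.2) / 1.25 = 14.4/1.25 = 11.52 cmH2O·s/L.
C = Vt/(Pplat − PEEP) = 455.0 / (14.2 − 7) = 455.0/7.2 = 63.194 mL/cmH2O.
τ = R × C = 11.52 × 0.06319 L/cmH2O = 0.7279 s.
Fraction remaining = e^(−Te/τ) = e^(−1.17/0.7279) = 0.2004; trapped volume = 455.0 × 0.2004 = 91.182 mL.
Additional alveolar pressure from trapping ≈ V_trapped / C = 91.182 / 63.194 = 1.443 cmH2O.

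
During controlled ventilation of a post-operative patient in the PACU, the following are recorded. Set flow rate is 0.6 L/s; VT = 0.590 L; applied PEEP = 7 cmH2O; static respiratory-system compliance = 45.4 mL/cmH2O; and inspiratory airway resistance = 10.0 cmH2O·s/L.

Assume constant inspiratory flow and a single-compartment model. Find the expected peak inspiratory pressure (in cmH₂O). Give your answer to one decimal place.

26.0

Equation of motion (constant flow): PIP = Vt/C + R·V̇ + PEEP.
PIP = 590/45.4 + 10.0×0.6 + 7 = 12.996 + 6.0 + 7 = 25.996 cmH2O.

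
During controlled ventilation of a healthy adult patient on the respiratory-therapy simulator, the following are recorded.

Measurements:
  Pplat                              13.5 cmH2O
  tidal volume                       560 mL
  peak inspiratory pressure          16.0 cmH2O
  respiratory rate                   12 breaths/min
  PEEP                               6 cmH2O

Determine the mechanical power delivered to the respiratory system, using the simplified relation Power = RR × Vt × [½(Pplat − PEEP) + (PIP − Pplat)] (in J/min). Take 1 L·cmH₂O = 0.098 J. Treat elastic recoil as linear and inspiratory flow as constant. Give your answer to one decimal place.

Per-breath work = Vt × [½(Pplat−PEEP) + (PIP−Pplat)] = 0.560 × [0.5×7.5 + 2.5] = 0.560 × 6.25 = 3.5 L·cmH2O.
Power = 12 × 3.5 = 42.0 L·cmH2O/min.
× 0.098 J/(L·cmH2O) → 4.116 J/min.

4.1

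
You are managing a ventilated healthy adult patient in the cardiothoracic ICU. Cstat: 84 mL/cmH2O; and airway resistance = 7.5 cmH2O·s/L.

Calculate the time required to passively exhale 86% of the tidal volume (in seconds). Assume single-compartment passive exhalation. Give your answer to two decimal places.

1.24

τ = R × C = 7.5 × 84 mL/cmH2O = 7.5 × 0.084 L/cmH2O = 0.63 s.
Exhaled fraction f = 1 − e^(−t/τ) → t = −τ·ln(1 − f) = −0.63·ln(0.14) = 1.239 s.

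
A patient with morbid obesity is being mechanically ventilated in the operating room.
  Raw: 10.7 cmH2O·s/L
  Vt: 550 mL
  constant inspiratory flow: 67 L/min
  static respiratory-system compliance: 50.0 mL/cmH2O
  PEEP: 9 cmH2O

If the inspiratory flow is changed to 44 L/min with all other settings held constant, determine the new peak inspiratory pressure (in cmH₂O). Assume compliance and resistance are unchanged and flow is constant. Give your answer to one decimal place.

Flow: 67 L/min ÷ 60 = 1.1167 L/s.
New flow: 44 L/min ÷ 60 = 0.7333 L/s.
PIP = Vt/C + R·V̇ + PEEP (constant-flow equation of motion).
Only the resistive term changes: ΔPIP = R × ΔV̇ = 10.7 × (0.7333 − 1.1167) = 10.7 × -0.3834 = -4.102 cmH2O.
Original PIP = 550/50.0 + 10.7×1.1167 + 9 = 31.949 cmH2O; new PIP = 31.949 + (-4.102) = 27.847 cmH2O.

27.8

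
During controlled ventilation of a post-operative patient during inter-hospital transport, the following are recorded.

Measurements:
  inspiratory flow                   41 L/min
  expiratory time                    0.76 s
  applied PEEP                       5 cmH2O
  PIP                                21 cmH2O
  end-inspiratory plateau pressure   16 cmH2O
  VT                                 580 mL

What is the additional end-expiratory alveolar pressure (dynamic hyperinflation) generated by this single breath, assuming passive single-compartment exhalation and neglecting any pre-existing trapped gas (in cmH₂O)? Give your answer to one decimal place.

Flow: 41 L/min ÷ 60 = 0.6833 L/s.
R = (PIP − Pplat)/V̇ = (21 − 16) / 0.6833 = 5.0/0.6833 = 7.317 cmH2O·s/L.
C = Vt/(Pplat − PEEP) = 580.0 / (16 − 5) = 580.0/11.0 = 52.727 mL/cmH2O.
τ = R × C = 7.317 × 0.05273 L/cmH2O = 0.3858 s.
Fraction remaining = e^(−Te/τ) = e^(−0.76/0.3858) = 0.1395; trapped volume = 580.0 × 0.1395 = 80.91 mL.
Additional alveolar pressure from trapping ≈ V_trapped / C = 80.91 / 52.727 = 1.535 cmH2O.

1.5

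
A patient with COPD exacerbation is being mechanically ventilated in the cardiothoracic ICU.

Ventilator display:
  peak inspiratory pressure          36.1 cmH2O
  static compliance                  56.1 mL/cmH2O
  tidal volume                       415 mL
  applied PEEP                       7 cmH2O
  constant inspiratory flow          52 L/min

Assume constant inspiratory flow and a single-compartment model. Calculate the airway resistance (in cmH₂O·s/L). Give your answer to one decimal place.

25.0

Flow: 52 L/min ÷ 60 = 0.8667 L/s.
Equation of motion (constant flow): PIP = Vt/C + R·V̇ + PEEP.
R·V̇ = PIP − Vt/C − PEEP = 36.1 − 415/56.1 − 7 = 36.1 − 7.398 − 7 = 21.702 cmH2O.
R = 21.702 / 0.8667 = 25.04 cmH2O·s/L.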